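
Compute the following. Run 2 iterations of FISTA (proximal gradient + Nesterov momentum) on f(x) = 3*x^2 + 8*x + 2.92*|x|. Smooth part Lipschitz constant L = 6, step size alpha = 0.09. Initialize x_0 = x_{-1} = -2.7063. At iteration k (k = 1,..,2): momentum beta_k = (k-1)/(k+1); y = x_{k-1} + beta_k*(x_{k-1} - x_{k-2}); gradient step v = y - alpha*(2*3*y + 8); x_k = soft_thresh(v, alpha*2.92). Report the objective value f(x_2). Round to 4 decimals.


FISTA on f(x) = 3*x^2 + 8*x + 2.92*|x|
L = 6, alpha = 0.09
Iteration 1: beta = 0.0, y = -2.7063 + 0.0*(-2.7063 + 2.7063) = -2.7063
  grad(y) = -8.2378, v = y - alpha*grad = -1.9649
  prox(v) = soft_thresh(-1.9649, 0.2628) = -1.7021
Iteration 2: beta = 0.3333, y = -1.7021 + 0.3333*(-1.7021 + 2.7063) = -1.3674
  grad(y) = -0.2042, v = y - alpha*grad = -1.349
  prox(v) = soft_thresh(-1.349, 0.2628) = -1.0862
f(x_2) = 3*(-1.0862)^2 + 8*(-1.0862) + 2.92*|-1.0862| = -1.9784


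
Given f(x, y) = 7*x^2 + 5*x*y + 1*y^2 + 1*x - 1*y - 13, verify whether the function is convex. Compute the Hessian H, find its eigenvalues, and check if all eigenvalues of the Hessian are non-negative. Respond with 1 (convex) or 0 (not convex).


The Hessian of f(x,y) = 7*x^2 + 5*x*y + 1*y^2 + 1*x - 1*y - 13 is:
H = [[14, 5], [5, 2]]
Trace = 14 + 2 = 16
Determinant = 14*2 - (5)^2 = 3
Discriminant = (16)^2 - 4*3 = 244.0
Eigenvalues: lambda_1 = 0.1898, lambda_2 = 15.8102
The function is convex.

1


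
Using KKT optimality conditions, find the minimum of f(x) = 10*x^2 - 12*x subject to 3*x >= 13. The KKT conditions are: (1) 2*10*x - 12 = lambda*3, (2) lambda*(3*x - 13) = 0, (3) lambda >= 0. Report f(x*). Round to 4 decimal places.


Step 1: Try lambda = 0 (constraint inactive).
x_unc = 12/(2*10) = 0.6
Check: 3*0.6 = 1.8 < 13 -- violated!
Step 2: Constraint must be active: 3*x = 13
x* = 13/3 = 4.3333 (rounded; the exact value 13/3 is used below)
lambda = (2*10*(13/3) - 12)/3 = 24.8889
Step 3: Compute optimal value.
f(x*) = 10*(13/3)^2 - 12*(13/3) = 135.7778


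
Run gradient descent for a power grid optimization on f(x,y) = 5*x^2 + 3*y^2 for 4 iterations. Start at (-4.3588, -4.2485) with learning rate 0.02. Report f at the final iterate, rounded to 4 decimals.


Gradient descent on f(x,y) = 5*x^2 + 3*y^2.
Starting point: (-4.3588, -4.2485), alpha = 0.02
Step 1: grad_x = 2*5*-4.3588 = -43.588, grad_y = 2*3*-4.2485 = -25.491
  x_1 = -4.3588 - 0.02*-43.588 = -3.487
  y_1 = -4.2485 - 0.02*-25.491 = -3.7387
Step 2: grad_x = 2*5*-3.487 = -34.8704, grad_y = 2*3*-3.7387 = -22.4321
  x_2 = -3.487 - 0.02*-34.8704 = -2.7896
  y_2 = -3.7387 - 0.02*-22.4321 = -3.29
Step 3: grad_x = 2*5*-2.7896 = -27.8963, grad_y = 2*3*-3.29 = -19.7402
  x_3 = -2.7896 - 0.02*-27.8963 = -2.2317
  y_3 = -3.29 - 0.02*-19.7402 = -2.8952
Step 4: grad_x = 2*5*-2.2317 = -22.3171, grad_y = 2*3*-2.8952 = -17.3714
  x_4 = -2.2317 - 0.02*-22.3171 = -1.7854
  y_4 = -2.8952 - 0.02*-17.3714 = -2.5478
f(-1.7854, -2.5478) = 5*(-1.7854)^2 + 3*(-2.5478)^2 = 35.4116


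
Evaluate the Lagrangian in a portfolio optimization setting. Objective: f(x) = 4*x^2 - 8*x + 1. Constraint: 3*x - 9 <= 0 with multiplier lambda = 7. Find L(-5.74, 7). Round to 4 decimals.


Step 1: Evaluate f(x).
f(-5.74) = 4*(-5.74)^2 - 8*(-5.74) + 1 = 178.7104
Step 2: Evaluate g(x).
g(-5.74) = 3*-5.74 - 9 = -26.22
Step 3: Compute Lagrangian.
L = 178.7104 + 7*-26.22 = -4.8296


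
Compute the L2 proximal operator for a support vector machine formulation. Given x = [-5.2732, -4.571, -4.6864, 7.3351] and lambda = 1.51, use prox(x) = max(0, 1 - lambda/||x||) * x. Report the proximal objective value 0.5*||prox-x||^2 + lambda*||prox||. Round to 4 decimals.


Step 1: Compute ||x||.
||x|| = 11.1565
Step 2: Compute scaling factor.
scale = max(0, 1 - 1.51/11.1565) = 0.8647
Step 3: prox(x) = [-4.5595, -3.9523, -4.0521, 6.3423]
||prox(x)|| = 9.6465
Step 4: Proximal objective.
0.5*||prox-x||^2 = 1.1401
lambda*||prox|| = 14.5662
Total = 15.7062


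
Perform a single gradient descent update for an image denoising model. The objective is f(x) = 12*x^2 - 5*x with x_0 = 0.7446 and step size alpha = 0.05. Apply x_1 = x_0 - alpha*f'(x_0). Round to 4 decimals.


We compute the gradient at x_0 and apply the update.
f'(x) = 24*x - 5
f'(0.7446) = 24*0.7446 - 5 = 12.8704
x_1 = 0.7446 - 0.05*12.8704 = 0.1011


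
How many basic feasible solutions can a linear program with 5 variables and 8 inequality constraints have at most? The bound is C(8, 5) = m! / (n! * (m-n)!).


Each vertex corresponds to some choice of n active constraints out of m, so the number of vertices is at most C(m, n) = m! / (n!(m-n)!).
m = 8, n = 5
Numerator: 8 * 7 * 6 * 5 * 4
Denominator: 5! = 120
C(8, 5) = 56


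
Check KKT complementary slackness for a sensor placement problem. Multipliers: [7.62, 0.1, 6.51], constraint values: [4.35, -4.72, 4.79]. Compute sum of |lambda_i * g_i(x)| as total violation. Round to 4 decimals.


KKT complementary slackness check:
lambda_1 * g_1 = 7.62 * 4.35 = 33.147
lambda_2 * g_2 = 0.1 * -4.72 = -0.472
lambda_3 * g_3 = 6.51 * 4.79 = 31.1829
Total violation = 33.147 + 0.472 + 31.1829 = 64.8019


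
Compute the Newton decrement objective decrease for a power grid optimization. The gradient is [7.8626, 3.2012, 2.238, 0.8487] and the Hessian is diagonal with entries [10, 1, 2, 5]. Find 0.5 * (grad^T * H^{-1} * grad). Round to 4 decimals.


Step 1: H is diagonal, so H^(-1) * g = [0.7863, 3.2012, 1.119, 0.1697].
Step 2: g^T H^(-1) g = sum_i g_i^2 / H_ii
  = (7.8626)^2/10 + (3.2012)^2/1 + (2.238)^2/2 + (0.8487)^2/5
  = 6.182 + 10.2477 + 2.5043 + 0.1441 = 19.0781
Step 3: Objective decrease = 0.5 * g^T H^(-1) g = 9.5391


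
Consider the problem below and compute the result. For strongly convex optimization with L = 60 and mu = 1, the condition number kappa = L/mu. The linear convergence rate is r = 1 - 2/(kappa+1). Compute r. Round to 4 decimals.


Step 1: Compute the condition number.
kappa = L/mu = 60/1 = 60.0
Step 2: Compute the convergence rate.
r = 1 - 2/(kappa + 1) = 1 - 2*mu/(L + mu) = (L - mu)/(L + mu) = 59/61 = 0.9672


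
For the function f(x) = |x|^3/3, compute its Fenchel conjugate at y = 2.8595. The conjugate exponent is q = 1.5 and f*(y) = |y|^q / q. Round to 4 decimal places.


The conjugate exponent q satisfies 1/p + 1/q = 1.
p = 3, so q = 3/(3 - 1) = 1.5
|y|^q = 2.8595^1.5 = 4.8354
f*(2.8595) = 4.8354 / 1.5 = 3.2236


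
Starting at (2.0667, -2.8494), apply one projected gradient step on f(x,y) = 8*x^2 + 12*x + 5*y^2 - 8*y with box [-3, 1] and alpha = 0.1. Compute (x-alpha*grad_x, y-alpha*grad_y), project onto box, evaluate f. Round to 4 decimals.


Step 1: Compute gradient at (2.0667, -2.8494).
grad_x = 2*8*2.0667 + 12 = 45.0672
grad_y = 2*5*-2.8494 - 8 = -36.494
Step 2: Gradient step.
x_raw = 2.0667 - 0.1*45.0672 = -2.44
y_raw = -2.8494 - 0.1*-36.494 = 0.8
Step 3: Project onto [-3, 1].
x_proj = clip(-2.44) = -2.44
y_proj = clip(0.8) = 0.8
Step 4: Evaluate f.
f(-2.44, 0.8) = 15.1493


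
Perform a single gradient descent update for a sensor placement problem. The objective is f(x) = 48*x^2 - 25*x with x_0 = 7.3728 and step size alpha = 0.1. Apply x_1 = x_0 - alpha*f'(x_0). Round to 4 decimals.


We compute the gradient at x_0 and apply the update.
f'(x) = 96*x - 25
f'(7.3728) = 96*7.3728 - 25 = 682.7888
x_1 = 7.3728 - 0.1*682.7888 = -60.9061


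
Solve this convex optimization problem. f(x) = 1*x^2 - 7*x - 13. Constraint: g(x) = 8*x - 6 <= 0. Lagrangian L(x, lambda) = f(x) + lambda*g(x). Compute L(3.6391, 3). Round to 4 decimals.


Step 1: Evaluate f(x).
f(3.6391) = 1*3.6391^2 - 7*3.6391 - 13 = -25.2307
Step 2: Evaluate g(x).
g(3.6391) = 8*3.6391 - 6 = 23.1128
Step 3: Compute Lagrangian.
L = -25.2307 + 3*23.1128 = 44.1077


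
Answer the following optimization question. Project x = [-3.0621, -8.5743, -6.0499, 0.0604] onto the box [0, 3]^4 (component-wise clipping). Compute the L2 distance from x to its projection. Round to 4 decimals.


Project each component onto [0, 3].
clip(-3.0621) = 0.0, clip(-8.5743) = 0.0, clip(-6.0499) = 0.0, clip(0.0604) = 0.0604
Projection = [0.0, 0.0, 0.0, 0.0604]
Squared diffs: [9.3765, 73.5186, 36.6013, 0.0]
Distance = sqrt(119.4964) = 10.9314


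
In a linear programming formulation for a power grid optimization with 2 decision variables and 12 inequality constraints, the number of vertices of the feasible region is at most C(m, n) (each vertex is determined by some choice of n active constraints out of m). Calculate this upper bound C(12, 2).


Each vertex corresponds to some choice of n active constraints out of m, so the number of vertices is at most C(m, n) = m! / (n!(m-n)!).
m = 12, n = 2
Numerator: 12 * 11
Denominator: 2! = 2
C(12, 2) = 66


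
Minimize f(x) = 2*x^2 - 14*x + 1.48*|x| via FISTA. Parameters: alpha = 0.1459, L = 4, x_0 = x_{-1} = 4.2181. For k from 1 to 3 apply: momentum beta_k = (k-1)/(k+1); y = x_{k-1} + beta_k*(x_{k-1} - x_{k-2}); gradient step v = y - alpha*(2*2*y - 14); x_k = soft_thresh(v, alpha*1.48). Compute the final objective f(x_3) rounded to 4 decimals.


FISTA on f(x) = 2*x^2 - 14*x + 1.48*|x|
L = 4, alpha = 0.1459
Iteration 1: beta = 0.0, y = 4.2181 + 0.0*(4.2181 - 4.2181) = 4.2181
  grad(y) = 2.8724, v = y - alpha*grad = 3.799
  prox(v) = soft_thresh(3.799, 0.2159) = 3.5831
Iteration 2: beta = 0.3333, y = 3.5831 + 0.3333*(3.5831 - 4.2181) = 3.3714
  grad(y) = -0.5143, v = y - alpha*grad = 3.4465
  prox(v) = soft_thresh(3.4465, 0.2159) = 3.2305
Iteration 3: beta = 0.5, y = 3.2305 + 0.5*(3.2305 - 3.5831) = 3.0542
  grad(y) = -1.783, v = y - alpha*grad = 3.3144
  prox(v) = soft_thresh(3.3144, 0.2159) = 3.0985
f(x_3) = 2*3.0985^2 - 14*3.0985 + 1.48*|3.0985| = -19.5918


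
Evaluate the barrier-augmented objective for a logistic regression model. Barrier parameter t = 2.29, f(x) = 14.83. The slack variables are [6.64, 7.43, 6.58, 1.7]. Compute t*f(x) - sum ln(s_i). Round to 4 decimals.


Step 1: Compute log-barrier.
ln values: [1.8931, 2.0055, 1.884, 0.5306]
phi = -(1.8931 + 2.0055 + 1.884 + 0.5306) = -6.3133
Step 2: Compute augmented objective.
t*f(x) = 2.29*14.83 = 33.9607
Total = 33.9607 - 6.3133 = 27.6474


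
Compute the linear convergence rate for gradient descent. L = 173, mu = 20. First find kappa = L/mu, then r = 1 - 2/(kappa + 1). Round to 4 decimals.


Step 1: Compute the condition number.
kappa = L/mu = 173/20 = 8.65
Step 2: Compute the convergence rate.
r = 1 - 2/(kappa + 1) = 1 - 2*mu/(L + mu) = (L - mu)/(L + mu) = 153/193 = 0.7927


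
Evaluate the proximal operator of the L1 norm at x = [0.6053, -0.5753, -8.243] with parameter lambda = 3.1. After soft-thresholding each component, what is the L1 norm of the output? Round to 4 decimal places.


Soft-thresholding with lambda = 3.1:
prox(0.6053) = sign(0.6053)*max(|0.6053| - 3.1, 0) = 0.0
prox(-0.5753) = sign(-0.5753)*max(|-0.5753| - 3.1, 0) = 0.0
prox(-8.243) = sign(-8.243)*max(|-8.243| - 3.1, 0) = -5.143
prox(x) = [0.0, 0.0, -5.143]
||prox(x)||_1 = 0.0 + 0.0 + 5.143 = 5.143


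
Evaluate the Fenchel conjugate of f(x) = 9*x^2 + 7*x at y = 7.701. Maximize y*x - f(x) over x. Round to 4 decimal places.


f*(y) = sup_x {y*x - a*x^2 - b*x} = sup_x {(y-b)*x - a*x^2}
FOC: (y - b) - 2a*x = 0 => x* = (y - b)/(2a)
x* = (7.701 - 7)/(2*9) = 0.0389
f*(7.701) = (y-b)^2/(4a) = (7.701 - 7)^2/(4*9)
= 0.4914/36 = 0.0137


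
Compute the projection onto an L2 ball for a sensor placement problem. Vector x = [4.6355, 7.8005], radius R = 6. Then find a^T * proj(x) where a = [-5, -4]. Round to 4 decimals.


Step 1: Compute ||x|| (intermediates to 6 decimals).
||x|| = sqrt(4.6355^2 + 7.8005^2) = 9.0739
Step 2: Project.
Since ||x|| > R, scale = R/||x|| = 6/9.0739 = 0.661237, proj(x) = scale * x
proj(x) = [3.065164, 5.157979]
Step 3: Dot product.
a^T * proj(x) = -5*3.065164 - 4*5.157979 = -35.9577


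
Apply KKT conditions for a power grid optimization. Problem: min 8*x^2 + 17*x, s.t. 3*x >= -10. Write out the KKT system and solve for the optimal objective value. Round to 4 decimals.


Step 1: Try lambda = 0 (constraint inactive).
Stationarity: 2*8*x + 17 = 0
x* = -17/(2*8) = -1.0625
Check constraint: 3*-1.0625 = -3.1875 >= -10 -- satisfied.
Step 2: Compute optimal value.
f(x*) = 8*(-1.0625)^2 + 17*(-1.0625) = -9.0313


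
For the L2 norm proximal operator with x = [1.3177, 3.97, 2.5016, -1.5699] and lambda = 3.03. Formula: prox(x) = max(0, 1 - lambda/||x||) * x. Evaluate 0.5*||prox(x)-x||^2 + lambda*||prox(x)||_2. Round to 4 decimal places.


Step 1: Compute ||x||.
||x|| = 5.1205
Step 2: Compute scaling factor.
scale = max(0, 1 - 3.03/5.1205) = 0.4083
Step 3: prox(x) = [0.538, 1.6208, 1.0213, -0.6409]
||prox(x)|| = 2.0905
Step 4: Proximal objective.
0.5*||prox-x||^2 = 4.5905
lambda*||prox|| = 6.3342
Total = 10.9248


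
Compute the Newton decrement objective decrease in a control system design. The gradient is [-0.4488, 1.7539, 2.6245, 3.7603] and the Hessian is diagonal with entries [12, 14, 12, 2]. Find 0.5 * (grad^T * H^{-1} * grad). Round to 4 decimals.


Step 1: H is diagonal, so H^(-1) * g = [-0.0374, 0.1253, 0.2187, 1.8802].
Step 2: g^T H^(-1) g = sum_i g_i^2 / H_ii
  = (-0.4488)^2/12 + (1.7539)^2/14 + (2.6245)^2/12 + (3.7603)^2/2
  = 0.0168 + 0.2197 + 0.574 + 7.0699 = 7.8804
Step 3: Objective decrease = 0.5 * g^T H^(-1) g = 3.9402


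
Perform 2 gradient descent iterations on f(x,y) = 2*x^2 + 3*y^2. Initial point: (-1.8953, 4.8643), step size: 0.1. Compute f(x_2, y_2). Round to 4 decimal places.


Gradient descent on f(x,y) = 2*x^2 + 3*y^2.
Starting point: (-1.8953, 4.8643), alpha = 0.1
Step 1: grad_x = 2*2*-1.8953 = -7.5812, grad_y = 2*3*4.8643 = 29.1858
  x_1 = -1.8953 - 0.1*-7.5812 = -1.1372
  y_1 = 4.8643 - 0.1*29.1858 = 1.9457
Step 2: grad_x = 2*2*-1.1372 = -4.5487, grad_y = 2*3*1.9457 = 11.6743
  x_2 = -1.1372 - 0.1*-4.5487 = -0.6823
  y_2 = 1.9457 - 0.1*11.6743 = 0.7783
f(-0.6823, 0.7783) = 2*(-0.6823)^2 + 3*0.7783^2 = 2.7483


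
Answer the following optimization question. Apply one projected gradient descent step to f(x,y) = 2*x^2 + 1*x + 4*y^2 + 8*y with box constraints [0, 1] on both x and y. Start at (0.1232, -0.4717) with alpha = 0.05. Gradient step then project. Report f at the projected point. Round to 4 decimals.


Step 1: Compute gradient at (0.1232, -0.4717).
grad_x = 2*2*0.1232 + 1 = 1.4928
grad_y = 2*4*-0.4717 + 8 = 4.2264
Step 2: Gradient step.
x_raw = 0.1232 - 0.05*1.4928 = 0.0486
y_raw = -0.4717 - 0.05*4.2264 = -0.683
Step 3: Project onto [0, 1].
x_proj = clip(0.0486) = 0.0486
y_proj = clip(-0.683) = 0.0
Step 4: Evaluate f.
f(0.0486, 0.0) = 0.0533


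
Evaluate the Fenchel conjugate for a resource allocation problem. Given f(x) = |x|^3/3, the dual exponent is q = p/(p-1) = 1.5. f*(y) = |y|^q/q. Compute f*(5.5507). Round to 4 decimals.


The conjugate exponent q satisfies 1/p + 1/q = 1.
p = 3, so q = 3/(3 - 1) = 1.5
|y|^q = 5.5507^1.5 = 13.0774
f*(5.5507) = 13.0774 / 1.5 = 8.7183


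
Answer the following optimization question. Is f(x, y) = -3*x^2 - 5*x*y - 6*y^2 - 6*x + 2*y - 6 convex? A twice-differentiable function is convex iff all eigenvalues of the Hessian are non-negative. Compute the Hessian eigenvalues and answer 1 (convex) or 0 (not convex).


The Hessian of f(x,y) = -3*x^2 - 5*x*y - 6*y^2 - 6*x + 2*y - 6 is:
H = [[-6, -5], [-5, -12]]
Trace = -6 - 12 = -18
Determinant = -6*-12 - (-5)^2 = 47
Discriminant = (-18)^2 - 4*47 = 136.0
Eigenvalues: lambda_1 = -14.831, lambda_2 = -3.169
The function is not convex.

0


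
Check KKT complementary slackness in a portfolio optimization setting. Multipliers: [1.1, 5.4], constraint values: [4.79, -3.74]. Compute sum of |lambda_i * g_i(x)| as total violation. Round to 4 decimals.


KKT complementary slackness check:
lambda_1 * g_1 = 1.1 * 4.79 = 5.269
lambda_2 * g_2 = 5.4 * -3.74 = -20.196
Total violation = 5.269 + 20.196 = 25.465


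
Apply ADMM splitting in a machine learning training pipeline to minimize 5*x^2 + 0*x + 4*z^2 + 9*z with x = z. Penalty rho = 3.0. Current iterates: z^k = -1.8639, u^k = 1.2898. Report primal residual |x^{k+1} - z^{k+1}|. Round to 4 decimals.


ADMM iteration with rho = 3.0, z^k = -1.8639, u^k = 1.2898
Step 1: x-update.
Minimize 5*x^2 + 0*x + (3.0/2)*(x + 1.8639 + 1.2898)^2
FOC: (2*5 + 3.0)*x = 0 + 3.0*(-1.8639 - 1.2898)
x^{k+1} = -0.7278
Step 2: z-update.
Minimize 4*z^2 + 9*z + (3.0/2)*(-0.7278 - z + 1.2898)^2
FOC: (2*4 + 3.0)*z = -9 + 3.0*(-0.7278 + 1.2898)
z^{k+1} = -0.6649
Step 3: u-update.
u^{k+1} = 1.2898 - 0.7278 + 0.6649 = 1.2269
Step 4: Primal residual = |-0.7278 + 0.6649| = 0.0629


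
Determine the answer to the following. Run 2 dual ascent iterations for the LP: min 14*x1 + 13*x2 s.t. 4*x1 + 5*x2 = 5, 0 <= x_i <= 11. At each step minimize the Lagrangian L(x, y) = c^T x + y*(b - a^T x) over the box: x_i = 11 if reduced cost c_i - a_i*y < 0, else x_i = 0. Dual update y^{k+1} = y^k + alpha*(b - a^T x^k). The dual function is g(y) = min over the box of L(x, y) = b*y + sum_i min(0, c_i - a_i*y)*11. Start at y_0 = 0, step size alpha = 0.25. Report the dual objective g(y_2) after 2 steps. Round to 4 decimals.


Dual ascent for LP: min 14*x1 + 13*x2, 4*x1 + 5*x2 = 5, 0 <= x_i <= 11
Step 1: y^k = 0.0, reduced costs: (14.0, 13.0)
  x^k = (0.0, 0.0), subgradient = b - a^T x = 5.0
  y^{k+1} = 0.0 + 0.25*5.0 = 1.25
Step 2: y^k = 1.25, reduced costs: (9.0, 6.75)
  x^k = (0.0, 0.0), subgradient = b - a^T x = 5.0
  y^{k+1} = 1.25 + 0.25*5.0 = 2.5
Dual objective at y_2 = 2.5: reduced costs (4.0, 0.5), box minimizer x = (0.0, 0.0)
g(y_2) = b*y + (c1 - a1*y)*x1 + (c2 - a2*y)*x2 = 5*2.5 + 4.0*0.0 + 0.5*0.0 = 12.5 + 0.0 + 0.0 = 12.5


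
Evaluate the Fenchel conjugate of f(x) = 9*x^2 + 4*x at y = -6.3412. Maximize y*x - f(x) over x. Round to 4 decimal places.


f*(y) = sup_x {y*x - a*x^2 - b*x} = sup_x {(y-b)*x - a*x^2}
FOC: (y - b) - 2a*x = 0 => x* = (y - b)/(2a)
x* = (-6.3412 - 4)/(2*9) = -0.5745
f*(-6.3412) = (y-b)^2/(4a) = (-6.3412 - 4)^2/(4*9)
= 106.9404/36 = 2.9706


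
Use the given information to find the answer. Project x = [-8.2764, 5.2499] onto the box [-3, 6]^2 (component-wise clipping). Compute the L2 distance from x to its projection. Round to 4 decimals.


Project each component onto [-3, 6].
clip(-8.2764) = -3.0, clip(5.2499) = 5.2499
Projection = [-3.0, 5.2499]
Squared diffs: [27.8404, 0.0]
Distance = sqrt(27.8404) = 5.2764


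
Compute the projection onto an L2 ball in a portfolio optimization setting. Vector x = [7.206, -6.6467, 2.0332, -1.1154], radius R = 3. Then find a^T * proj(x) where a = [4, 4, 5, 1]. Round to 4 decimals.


Step 1: Compute ||x|| (intermediates to 6 decimals).
||x|| = sqrt(7.206^2 + (-6.6467)^2 + 2.0332^2 + (-1.1154)^2) = 10.073881
Step 2: Project.
Since ||x|| > R, scale = R/||x|| = 3/10.073881 = 0.2978, proj(x) = scale * x
proj(x) = [2.145947, -1.979387, 0.605487, -0.332166]
Step 3: Dot product.
a^T * proj(x) = 4*2.145947 + 4*(-1.979387) + 5*0.605487 + 1*(-0.332166) = 3.3615


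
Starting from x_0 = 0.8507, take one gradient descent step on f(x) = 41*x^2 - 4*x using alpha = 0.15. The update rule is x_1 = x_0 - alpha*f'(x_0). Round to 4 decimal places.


We compute the gradient at x_0 and apply the update.
f'(x) = 82*x - 4
f'(0.8507) = 82*0.8507 - 4 = 65.7574
x_1 = 0.8507 - 0.15*65.7574 = -9.0129


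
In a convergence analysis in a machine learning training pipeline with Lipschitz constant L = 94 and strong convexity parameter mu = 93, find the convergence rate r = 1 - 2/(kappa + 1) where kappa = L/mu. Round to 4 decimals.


Step 1: Compute the condition number.
kappa = L/mu = 94/93 = 1.0108
Step 2: Compute the convergence rate.
r = 1 - 2/(kappa + 1) = 1 - 2*mu/(L + mu) = (L - mu)/(L + mu) = 1/187 = 0.0053


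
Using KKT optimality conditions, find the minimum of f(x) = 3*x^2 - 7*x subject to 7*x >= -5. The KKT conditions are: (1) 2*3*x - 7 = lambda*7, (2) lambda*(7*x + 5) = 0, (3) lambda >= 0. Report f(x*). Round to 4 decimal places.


Step 1: Try lambda = 0 (constraint inactive).
Stationarity: 2*3*x - 7 = 0
x* = 7/(2*3) = 7/6 = 1.1667 (rounded; the exact value 7/6 is used below)
Check constraint: 7*1.1667 = 8.1669 >= -5 -- satisfied.
Step 2: Compute optimal value.
f(x*) = 3*(7/6)^2 - 7*(7/6) = -4.0833


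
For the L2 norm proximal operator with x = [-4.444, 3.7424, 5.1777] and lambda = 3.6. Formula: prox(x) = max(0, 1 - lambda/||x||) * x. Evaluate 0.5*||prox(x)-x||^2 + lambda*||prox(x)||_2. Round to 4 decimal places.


Step 1: Compute ||x||.
||x|| = 7.7822
Step 2: Compute scaling factor.
scale = max(0, 1 - 3.6/7.7822) = 0.5374
Step 3: prox(x) = [-2.3882, 2.0112, 2.7825]
||prox(x)|| = 4.1822
Step 4: Proximal objective.
0.5*||prox-x||^2 = 6.48
lambda*||prox|| = 15.0559
Total = 21.5361


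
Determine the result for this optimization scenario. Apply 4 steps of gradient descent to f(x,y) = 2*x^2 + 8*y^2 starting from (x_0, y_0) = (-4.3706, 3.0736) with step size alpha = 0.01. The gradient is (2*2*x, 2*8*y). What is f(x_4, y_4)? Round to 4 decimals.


Gradient descent on f(x,y) = 2*x^2 + 8*y^2.
Starting point: (-4.3706, 3.0736), alpha = 0.01
Step 1: grad_x = 2*2*-4.3706 = -17.4824, grad_y = 2*8*3.0736 = 49.1776
  x_1 = -4.3706 - 0.01*-17.4824 = -4.1958
  y_1 = 3.0736 - 0.01*49.1776 = 2.5818
Step 2: grad_x = 2*2*-4.1958 = -16.7831, grad_y = 2*8*2.5818 = 41.3092
  x_2 = -4.1958 - 0.01*-16.7831 = -4.0279
  y_2 = 2.5818 - 0.01*41.3092 = 2.1687
Step 3: grad_x = 2*2*-4.0279 = -16.1118, grad_y = 2*8*2.1687 = 34.6997
  x_3 = -4.0279 - 0.01*-16.1118 = -3.8668
  y_3 = 2.1687 - 0.01*34.6997 = 1.8217
Step 4: grad_x = 2*2*-3.8668 = -15.4673, grad_y = 2*8*1.8217 = 29.1478
  x_4 = -3.8668 - 0.01*-15.4673 = -3.7122
  y_4 = 1.8217 - 0.01*29.1478 = 1.5303
f(-3.7122, 1.5303) = 2*(-3.7122)^2 + 8*1.5303^2 = 46.2937


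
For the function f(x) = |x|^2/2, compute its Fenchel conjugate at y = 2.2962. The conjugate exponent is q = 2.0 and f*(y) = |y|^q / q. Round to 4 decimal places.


The conjugate exponent q satisfies 1/p + 1/q = 1.
p = 2, so q = 2/(2 - 1) = 2.0
|y|^q = 2.2962^2.0 = 5.2725
f*(2.2962) = 5.2725 / 2.0 = 2.6363


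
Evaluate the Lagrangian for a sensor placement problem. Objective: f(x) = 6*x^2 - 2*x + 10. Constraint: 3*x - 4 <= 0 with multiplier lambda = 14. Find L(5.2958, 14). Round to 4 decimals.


Step 1: Evaluate f(x).
f(5.2958) = 6*5.2958^2 - 2*5.2958 + 10 = 167.6814
Step 2: Evaluate g(x).
g(5.2958) = 3*5.2958 - 4 = 11.8874
Step 3: Compute Lagrangian.
L = 167.6814 + 14*11.8874 = 334.105


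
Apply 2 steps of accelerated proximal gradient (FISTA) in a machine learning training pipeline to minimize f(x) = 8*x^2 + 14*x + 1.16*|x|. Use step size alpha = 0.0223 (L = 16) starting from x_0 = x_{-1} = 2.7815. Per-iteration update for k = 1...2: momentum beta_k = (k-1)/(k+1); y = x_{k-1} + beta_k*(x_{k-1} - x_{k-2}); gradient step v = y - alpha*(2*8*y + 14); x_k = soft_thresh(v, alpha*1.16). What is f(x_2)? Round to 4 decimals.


FISTA on f(x) = 8*x^2 + 14*x + 1.16*|x|
L = 16, alpha = 0.0223
Iteration 1: beta = 0.0, y = 2.7815 + 0.0*(2.7815 - 2.7815) = 2.7815
  grad(y) = 58.504, v = y - alpha*grad = 1.4769
  prox(v) = soft_thresh(1.4769, 0.0259) = 1.451
Iteration 2: beta = 0.3333, y = 1.451 + 0.3333*(1.451 - 2.7815) = 1.0075
  grad(y) = 30.1198, v = y - alpha*grad = 0.3358
  prox(v) = soft_thresh(0.3358, 0.0259) = 0.3099
f(x_2) = 8*0.3099^2 + 14*0.3099 + 1.16*|0.3099| = 5.4674


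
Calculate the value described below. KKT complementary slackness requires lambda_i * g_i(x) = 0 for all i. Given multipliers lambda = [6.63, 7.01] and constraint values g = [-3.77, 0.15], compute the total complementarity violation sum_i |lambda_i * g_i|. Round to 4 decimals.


KKT complementary slackness check:
lambda_1 * g_1 = 6.63 * -3.77 = -24.9951
lambda_2 * g_2 = 7.01 * 0.15 = 1.0515
Total violation = 24.9951 + 1.0515 = 26.0466


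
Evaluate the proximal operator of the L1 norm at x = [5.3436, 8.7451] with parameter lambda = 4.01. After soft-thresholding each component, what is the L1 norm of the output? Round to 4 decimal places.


Soft-thresholding with lambda = 4.01:
prox(5.3436) = sign(5.3436)*max(|5.3436| - 4.01, 0) = 1.3336
prox(8.7451) = sign(8.7451)*max(|8.7451| - 4.01, 0) = 4.7351
prox(x) = [1.3336, 4.7351]
||prox(x)||_1 = 1.3336 + 4.7351 = 6.0687


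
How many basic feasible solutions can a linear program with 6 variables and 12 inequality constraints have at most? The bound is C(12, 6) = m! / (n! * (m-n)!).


Each vertex corresponds to some choice of n active constraints out of m, so the number of vertices is at most C(m, n) = m! / (n!(m-n)!).
m = 12, n = 6
Numerator: 12 * 11 * 10 * 9 * 8 * 7
Denominator: 6! = 720
C(12, 6) = 924


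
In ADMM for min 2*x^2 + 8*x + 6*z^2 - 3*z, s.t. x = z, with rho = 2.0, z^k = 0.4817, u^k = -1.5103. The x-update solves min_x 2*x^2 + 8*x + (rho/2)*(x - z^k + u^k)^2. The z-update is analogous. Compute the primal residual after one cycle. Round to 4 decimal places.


ADMM iteration with rho = 2.0, z^k = 0.4817, u^k = -1.5103
Step 1: x-update.
Minimize 2*x^2 + 8*x + (2.0/2)*(x - 0.4817 - 1.5103)^2
FOC: (2*2 + 2.0)*x = -8 + 2.0*(0.4817 + 1.5103)
x^{k+1} = -0.6693
Step 2: z-update.
Minimize 6*z^2 - 3*z + (2.0/2)*(-0.6693 - z - 1.5103)^2
FOC: (2*6 + 2.0)*z = 3 + 2.0*(-0.6693 - 1.5103)
z^{k+1} = -0.0971
Step 3: u-update.
u^{k+1} = -1.5103 - 0.6693 + 0.0971 = -2.0825
Step 4: Primal residual = |-0.6693 + 0.0971| = 0.5722


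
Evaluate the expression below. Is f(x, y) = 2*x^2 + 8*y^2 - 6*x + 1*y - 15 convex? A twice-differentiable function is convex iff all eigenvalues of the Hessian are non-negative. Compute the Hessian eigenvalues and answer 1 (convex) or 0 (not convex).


The Hessian of f(x,y) = 2*x^2 + 8*y^2 - 6*x + 1*y - 15 is:
H = [[4, 0], [0, 16]]
Trace = 4 + 16 = 20
Determinant = 4*16 - (0)^2 = 64
Discriminant = (20)^2 - 4*64 = 144.0
Eigenvalues: lambda_1 = 4.0, lambda_2 = 16.0
The function is convex.

1


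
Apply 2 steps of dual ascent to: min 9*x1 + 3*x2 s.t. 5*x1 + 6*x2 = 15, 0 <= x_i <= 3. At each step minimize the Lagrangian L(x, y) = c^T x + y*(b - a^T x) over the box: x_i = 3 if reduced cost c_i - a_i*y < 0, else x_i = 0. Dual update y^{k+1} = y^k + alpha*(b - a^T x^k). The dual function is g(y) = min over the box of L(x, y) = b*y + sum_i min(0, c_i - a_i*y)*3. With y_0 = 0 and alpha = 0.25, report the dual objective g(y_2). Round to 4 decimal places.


Dual ascent for LP: min 9*x1 + 3*x2, 5*x1 + 6*x2 = 15, 0 <= x_i <= 3
Step 1: y^k = 0.0, reduced costs: (9.0, 3.0)
  x^k = (0.0, 0.0), subgradient = b - a^T x = 15.0
  y^{k+1} = 0.0 + 0.25*15.0 = 3.75
Step 2: y^k = 3.75, reduced costs: (-9.75, -19.5)
  x^k = (3.0, 3.0), subgradient = b - a^T x = -18.0
  y^{k+1} = 3.75 + 0.25*-18.0 = -0.75
Dual objective at y_2 = -0.75: reduced costs (12.75, 7.5), box minimizer x = (0.0, 0.0)
g(y_2) = b*y + (c1 - a1*y)*x1 + (c2 - a2*y)*x2 = 15*(-0.75) + 12.75*0.0 + 7.5*0.0 = -11.25 + 0.0 + 0.0 = -11.25


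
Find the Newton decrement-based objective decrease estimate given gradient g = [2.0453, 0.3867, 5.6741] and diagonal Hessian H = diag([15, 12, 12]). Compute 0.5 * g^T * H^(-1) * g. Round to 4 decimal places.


Step 1: H is diagonal, so H^(-1) * g = [0.1364, 0.0322, 0.4728].
Step 2: g^T H^(-1) g = sum_i g_i^2 / H_ii
  = (2.0453)^2/15 + (0.3867)^2/12 + (5.6741)^2/12
  = 0.2789 + 0.0125 + 2.683 = 2.9743
Step 3: Objective decrease = 0.5 * g^T H^(-1) g = 1.4871


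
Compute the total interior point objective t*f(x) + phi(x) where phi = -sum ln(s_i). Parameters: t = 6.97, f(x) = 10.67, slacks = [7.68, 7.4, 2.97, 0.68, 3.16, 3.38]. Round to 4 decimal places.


Step 1: Compute log-barrier.
ln values: [2.0386, 2.0015, 1.0886, -0.3857, 1.1506, 1.2179]
phi = -(2.0386 + 2.0015 + 1.0886 - 0.3857 + 1.1506 + 1.2179) = -7.1114
Step 2: Compute augmented objective.
t*f(x) = 6.97*10.67 = 74.3699
Total = 74.3699 - 7.1114 = 67.2585


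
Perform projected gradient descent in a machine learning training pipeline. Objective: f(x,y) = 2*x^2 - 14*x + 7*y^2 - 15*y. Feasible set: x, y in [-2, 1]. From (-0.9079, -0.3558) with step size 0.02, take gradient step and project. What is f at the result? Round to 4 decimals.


Step 1: Compute gradient at (-0.9079, -0.3558).
grad_x = 2*2*-0.9079 - 14 = -17.6316
grad_y = 2*7*-0.3558 - 15 = -19.9812
Step 2: Gradient step.
x_raw = -0.9079 - 0.02*-17.6316 = -0.5553
y_raw = -0.3558 - 0.02*-19.9812 = 0.0438
Step 3: Project onto [-2, 1].
x_proj = clip(-0.5553) = -0.5553
y_proj = clip(0.0438) = 0.0438
Step 4: Evaluate f.
f(-0.5553, 0.0438) = 7.7465


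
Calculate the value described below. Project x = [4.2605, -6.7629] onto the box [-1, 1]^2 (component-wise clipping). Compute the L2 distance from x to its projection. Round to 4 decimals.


Project each component onto [-1, 1].
clip(4.2605) = 1.0, clip(-6.7629) = -1.0
Projection = [1.0, -1.0]
Squared diffs: [10.6309, 33.211]
Distance = sqrt(43.8419) = 6.6213


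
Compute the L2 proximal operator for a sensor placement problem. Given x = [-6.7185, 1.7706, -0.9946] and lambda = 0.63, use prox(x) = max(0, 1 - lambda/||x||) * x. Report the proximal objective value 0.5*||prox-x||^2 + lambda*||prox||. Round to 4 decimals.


Step 1: Compute ||x||.
||x|| = 7.0187
Step 2: Compute scaling factor.
scale = max(0, 1 - 0.63/7.0187) = 0.9102
Step 3: prox(x) = [-6.1154, 1.6117, -0.9053]
||prox(x)|| = 6.3887
Step 4: Proximal objective.
0.5*||prox-x||^2 = 0.1985
lambda*||prox|| = 4.0249
Total = 4.2233


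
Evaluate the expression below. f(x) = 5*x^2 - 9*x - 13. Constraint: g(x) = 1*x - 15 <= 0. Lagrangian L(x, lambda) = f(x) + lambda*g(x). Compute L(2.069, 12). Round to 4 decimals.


Step 1: Evaluate f(x).
f(2.069) = 5*2.069^2 - 9*2.069 - 13 = -10.2172
Step 2: Evaluate g(x).
g(2.069) = 1*2.069 - 15 = -12.931
Step 3: Compute Lagrangian.
L = -10.2172 + 12*-12.931 = -165.3892


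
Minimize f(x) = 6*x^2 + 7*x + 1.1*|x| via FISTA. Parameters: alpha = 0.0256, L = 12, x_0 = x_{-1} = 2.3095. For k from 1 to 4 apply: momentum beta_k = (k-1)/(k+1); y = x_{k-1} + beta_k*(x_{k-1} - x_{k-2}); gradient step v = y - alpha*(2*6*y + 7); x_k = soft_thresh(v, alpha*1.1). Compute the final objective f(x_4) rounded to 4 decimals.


FISTA on f(x) = 6*x^2 + 7*x + 1.1*|x|
L = 12, alpha = 0.0256
Iteration 1: beta = 0.0, y = 2.3095 + 0.0*(2.3095 - 2.3095) = 2.3095
  grad(y) = 34.714, v = y - alpha*grad = 1.4208
  prox(v) = soft_thresh(1.4208, 0.0282) = 1.3927
Iteration 2: beta = 0.3333, y = 1.3927 + 0.3333*(1.3927 - 2.3095) = 1.087
  grad(y) = 20.0446, v = y - alpha*grad = 0.5739
  prox(v) = soft_thresh(0.5739, 0.0282) = 0.5457
Iteration 3: beta = 0.5, y = 0.5457 + 0.5*(0.5457 - 1.3927) = 0.1223
  grad(y) = 8.4675, v = y - alpha*grad = -0.0945
  prox(v) = soft_thresh(-0.0945, 0.0282) = -0.0663
Iteration 4: beta = 0.6, y = -0.0663 + 0.6*(-0.0663 - 0.5457) = -0.4336
  grad(y) = 1.7973, v = y - alpha*grad = -0.4796
  prox(v) = soft_thresh(-0.4796, 0.0282) = -0.4514
f(x_4) = 6*(-0.4514)^2 + 7*(-0.4514) + 1.1*|-0.4514| = -1.4407


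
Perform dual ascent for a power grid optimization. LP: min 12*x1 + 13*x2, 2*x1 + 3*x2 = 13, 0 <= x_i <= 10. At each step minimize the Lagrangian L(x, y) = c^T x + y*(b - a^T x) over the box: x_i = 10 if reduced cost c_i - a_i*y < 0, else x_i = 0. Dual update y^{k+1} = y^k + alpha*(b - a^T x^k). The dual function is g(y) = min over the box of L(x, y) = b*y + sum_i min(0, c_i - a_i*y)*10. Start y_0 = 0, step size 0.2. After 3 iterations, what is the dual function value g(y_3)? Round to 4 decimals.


Dual ascent for LP: min 12*x1 + 13*x2, 2*x1 + 3*x2 = 13, 0 <= x_i <= 10
Step 1: y^k = 0.0, reduced costs: (12.0, 13.0)
  x^k = (0.0, 0.0), subgradient = b - a^T x = 13.0
  y^{k+1} = 0.0 + 0.2*13.0 = 2.6
Step 2: y^k = 2.6, reduced costs: (6.8, 5.2)
  x^k = (0.0, 0.0), subgradient = b - a^T x = 13.0
  y^{k+1} = 2.6 + 0.2*13.0 = 5.2
Step 3: y^k = 5.2, reduced costs: (1.6, -2.6)
  x^k = (0.0, 10.0), subgradient = b - a^T x = -17.0
  y^{k+1} = 5.2 + 0.2*-17.0 = 1.8
Dual objective at y_3 = 1.8: reduced costs (8.4, 7.6), box minimizer x = (0.0, 0.0)
g(y_3) = b*y + (c1 - a1*y)*x1 + (c2 - a2*y)*x2 = 13*1.8 + 8.4*0.0 + 7.6*0.0 = 23.4 + 0.0 + 0.0 = 23.4


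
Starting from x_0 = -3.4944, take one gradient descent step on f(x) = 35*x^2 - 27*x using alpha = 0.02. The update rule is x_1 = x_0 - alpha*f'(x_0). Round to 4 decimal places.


We compute the gradient at x_0 and apply the update.
f'(x) = 70*x - 27
f'(-3.4944) = 70*-3.4944 - 27 = -271.608
x_1 = -3.4944 - 0.02*-271.608 = 1.9378


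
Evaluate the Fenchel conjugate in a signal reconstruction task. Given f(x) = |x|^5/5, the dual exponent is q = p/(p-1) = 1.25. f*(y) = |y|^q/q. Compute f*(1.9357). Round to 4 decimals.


The conjugate exponent q satisfies 1/p + 1/q = 1.
p = 5, so q = 5/(5 - 1) = 1.25
|y|^q = 1.9357^1.25 = 2.2832
f*(1.9357) = 2.2832 / 1.25 = 1.8266


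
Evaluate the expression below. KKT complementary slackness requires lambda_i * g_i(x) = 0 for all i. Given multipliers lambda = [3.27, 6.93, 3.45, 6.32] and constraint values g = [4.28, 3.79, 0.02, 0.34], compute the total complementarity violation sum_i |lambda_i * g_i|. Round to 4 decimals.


KKT complementary slackness check:
lambda_1 * g_1 = 3.27 * 4.28 = 13.9956
lambda_2 * g_2 = 6.93 * 3.79 = 26.2647
lambda_3 * g_3 = 3.45 * 0.02 = 0.069
lambda_4 * g_4 = 6.32 * 0.34 = 2.1488
Total violation = 13.9956 + 26.2647 + 0.069 + 2.1488 = 42.4781


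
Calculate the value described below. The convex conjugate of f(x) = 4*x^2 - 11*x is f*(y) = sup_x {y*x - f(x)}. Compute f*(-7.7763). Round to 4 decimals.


f*(y) = sup_x {y*x - a*x^2 - b*x} = sup_x {(y-b)*x - a*x^2}
FOC: (y - b) - 2a*x = 0 => x* = (y - b)/(2a)
x* = (-7.7763 + 11)/(2*4) = 0.403
f*(-7.7763) = (y-b)^2/(4a) = (-7.7763 + 11)^2/(4*4)
= 10.3922/16 = 0.6495


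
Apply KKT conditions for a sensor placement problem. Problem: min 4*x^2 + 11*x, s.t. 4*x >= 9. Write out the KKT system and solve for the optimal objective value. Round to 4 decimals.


Step 1: Try lambda = 0 (constraint inactive).
x_unc = -11/(2*4) = -1.375
Check: 4*-1.375 = -5.5 < 9 -- violated!
Step 2: Constraint must be active: 4*x = 9
x* = 9/4 = 2.25
lambda = (2*4*2.25 + 11)/4 = 7.25
Step 3: Compute optimal value.
f(x*) = 4*2.25^2 + 11*2.25 = 45.0


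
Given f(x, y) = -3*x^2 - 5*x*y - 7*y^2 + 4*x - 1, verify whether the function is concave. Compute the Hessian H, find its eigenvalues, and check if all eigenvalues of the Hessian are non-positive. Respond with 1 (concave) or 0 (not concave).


The Hessian of f(x,y) = -3*x^2 - 5*x*y - 7*y^2 + 4*x - 1 is:
H = [[-6, -5], [-5, -14]]
Trace = -6 - 14 = -20
Determinant = -6*-14 - (-5)^2 = 59
Discriminant = (-20)^2 - 4*59 = 164.0
Eigenvalues: lambda_1 = -16.4031, lambda_2 = -3.5969
The function is concave.

1


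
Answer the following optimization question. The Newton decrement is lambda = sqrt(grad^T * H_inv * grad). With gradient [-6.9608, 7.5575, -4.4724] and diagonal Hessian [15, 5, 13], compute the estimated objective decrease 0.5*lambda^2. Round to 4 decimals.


Step 1: H is diagonal, so H^(-1) * g = [-0.4641, 1.5115, -0.344].
Step 2: g^T H^(-1) g = sum_i g_i^2 / H_ii
  = (-6.9608)^2/15 + (7.5575)^2/5 + (-4.4724)^2/13
  = 3.2302 + 11.4232 + 1.5386 = 16.192
Step 3: Objective decrease = 0.5 * g^T H^(-1) g = 8.096


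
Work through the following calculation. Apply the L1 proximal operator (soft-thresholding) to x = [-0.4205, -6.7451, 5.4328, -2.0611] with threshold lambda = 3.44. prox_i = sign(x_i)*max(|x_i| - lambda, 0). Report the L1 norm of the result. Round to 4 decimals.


Soft-thresholding with lambda = 3.44:
prox(-0.4205) = sign(-0.4205)*max(|-0.4205| - 3.44, 0) = 0.0
prox(-6.7451) = sign(-6.7451)*max(|-6.7451| - 3.44, 0) = -3.3051
prox(5.4328) = sign(5.4328)*max(|5.4328| - 3.44, 0) = 1.9928
prox(-2.0611) = sign(-2.0611)*max(|-2.0611| - 3.44, 0) = 0.0
prox(x) = [0.0, -3.3051, 1.9928, 0.0]
||prox(x)||_1 = 0.0 + 3.3051 + 1.9928 + 0.0 = 5.2979


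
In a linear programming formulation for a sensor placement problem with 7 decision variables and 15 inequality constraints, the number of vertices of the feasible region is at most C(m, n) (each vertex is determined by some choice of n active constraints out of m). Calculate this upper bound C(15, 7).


Each vertex corresponds to some choice of n active constraints out of m, so the number of vertices is at most C(m, n) = m! / (n!(m-n)!).
m = 15, n = 7
Numerator: 15 * 14 * 13 * 12 * 11 * 10 * 9
Denominator: 7! = 5040
C(15, 7) = 6435


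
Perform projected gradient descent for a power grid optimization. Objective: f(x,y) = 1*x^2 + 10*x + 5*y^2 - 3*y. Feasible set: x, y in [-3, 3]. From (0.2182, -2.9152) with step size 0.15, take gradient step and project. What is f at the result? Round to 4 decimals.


Step 1: Compute gradient at (0.2182, -2.9152).
grad_x = 2*1*0.2182 + 10 = 10.4364
grad_y = 2*5*-2.9152 - 3 = -32.152
Step 2: Gradient step.
x_raw = 0.2182 - 0.15*10.4364 = -1.3473
y_raw = -2.9152 - 0.15*-32.152 = 1.9076
Step 3: Project onto [-3, 3].
x_proj = clip(-1.3473) = -1.3473
y_proj = clip(1.9076) = 1.9076
Step 4: Evaluate f.
f(-1.3473, 1.9076) = 0.8144


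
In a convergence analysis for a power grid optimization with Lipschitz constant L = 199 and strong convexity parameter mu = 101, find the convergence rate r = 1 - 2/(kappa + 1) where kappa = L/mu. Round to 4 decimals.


Step 1: Compute the condition number.
kappa = L/mu = 199/101 = 1.9703
Step 2: Compute the convergence rate.
r = 1 - 2/(kappa + 1) = 1 - 2*mu/(L + mu) = (L - mu)/(L + mu) = 98/300 = 0.3267


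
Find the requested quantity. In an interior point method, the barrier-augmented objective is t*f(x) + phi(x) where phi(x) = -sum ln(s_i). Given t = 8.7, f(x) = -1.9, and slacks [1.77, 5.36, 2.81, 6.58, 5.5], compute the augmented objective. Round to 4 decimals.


Step 1: Compute log-barrier.
ln values: [0.571, 1.679, 1.0332, 1.884, 1.7047]
phi = -(0.571 + 1.679 + 1.0332 + 1.884 + 1.7047) = -6.8719
Step 2: Compute augmented objective.
t*f(x) = 8.7*-1.9 = -16.53
Total = -16.53 - 6.8719 = -23.4019


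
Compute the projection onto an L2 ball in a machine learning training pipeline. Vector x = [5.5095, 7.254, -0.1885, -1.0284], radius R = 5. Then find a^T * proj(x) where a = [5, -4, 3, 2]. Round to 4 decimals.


Step 1: Compute ||x|| (intermediates to 6 decimals).
||x|| = sqrt(5.5095^2 + 7.254^2 + (-0.1885)^2 + (-1.0284)^2) = 9.168874
Step 2: Project.
Since ||x|| > R, scale = R/||x|| = 5/9.168874 = 0.545323, proj(x) = scale * x
proj(x) = [3.004457, 3.955773, -0.102793, -0.56081]
Step 3: Dot product.
a^T * proj(x) = 5*3.004457 - 4*3.955773 + 3*(-0.102793) + 2*(-0.56081) = -2.2308


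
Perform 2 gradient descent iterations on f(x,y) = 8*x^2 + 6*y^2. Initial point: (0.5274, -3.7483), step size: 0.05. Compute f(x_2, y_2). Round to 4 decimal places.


Gradient descent on f(x,y) = 8*x^2 + 6*y^2.
Starting point: (0.5274, -3.7483), alpha = 0.05
Step 1: grad_x = 2*8*0.5274 = 8.4384, grad_y = 2*6*-3.7483 = -44.9796
  x_1 = 0.5274 - 0.05*8.4384 = 0.1055
  y_1 = -3.7483 - 0.05*-44.9796 = -1.4993
Step 2: grad_x = 2*8*0.1055 = 1.6877, grad_y = 2*6*-1.4993 = -17.9918
  x_2 = 0.1055 - 0.05*1.6877 = 0.0211
  y_2 = -1.4993 - 0.05*-17.9918 = -0.5997
f(0.0211, -0.5997) = 8*0.0211^2 + 6*(-0.5997)^2 = 2.1616


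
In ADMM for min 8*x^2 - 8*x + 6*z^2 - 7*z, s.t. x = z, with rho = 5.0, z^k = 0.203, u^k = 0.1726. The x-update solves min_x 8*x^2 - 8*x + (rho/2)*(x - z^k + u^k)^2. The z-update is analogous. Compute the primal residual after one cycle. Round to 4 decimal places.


ADMM iteration with rho = 5.0, z^k = 0.203, u^k = 0.1726
Step 1: x-update.
Minimize 8*x^2 - 8*x + (5.0/2)*(x - 0.203 + 0.1726)^2
FOC: (2*8 + 5.0)*x = 8 + 5.0*(0.203 - 0.1726)
x^{k+1} = 0.3882
Step 2: z-update.
Minimize 6*z^2 - 7*z + (5.0/2)*(0.3882 - z + 0.1726)^2
FOC: (2*6 + 5.0)*z = 7 + 5.0*(0.3882 + 0.1726)
z^{k+1} = 0.5767
Step 3: u-update.
u^{k+1} = 0.1726 + 0.3882 - 0.5767 = -0.0159
Step 4: Primal residual = |0.3882 - 0.5767| = 0.1885


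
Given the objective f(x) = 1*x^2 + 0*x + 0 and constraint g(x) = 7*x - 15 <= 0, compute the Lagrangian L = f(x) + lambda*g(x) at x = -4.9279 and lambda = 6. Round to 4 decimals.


Step 1: Evaluate f(x).
f(-4.9279) = 1*(-4.9279)^2 + 0*(-4.9279) + 0 = 24.2842
Step 2: Evaluate g(x).
g(-4.9279) = 7*-4.9279 - 15 = -49.4953
Step 3: Compute Lagrangian.
L = 24.2842 + 6*-49.4953 = -272.6876


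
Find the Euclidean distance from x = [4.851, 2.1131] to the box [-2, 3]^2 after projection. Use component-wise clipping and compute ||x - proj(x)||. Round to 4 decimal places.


Project each component onto [-2, 3].
clip(4.851) = 3.0, clip(2.1131) = 2.1131
Projection = [3.0, 2.1131]
Squared diffs: [3.4262, 0.0]
Distance = sqrt(3.4262) = 1.851
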